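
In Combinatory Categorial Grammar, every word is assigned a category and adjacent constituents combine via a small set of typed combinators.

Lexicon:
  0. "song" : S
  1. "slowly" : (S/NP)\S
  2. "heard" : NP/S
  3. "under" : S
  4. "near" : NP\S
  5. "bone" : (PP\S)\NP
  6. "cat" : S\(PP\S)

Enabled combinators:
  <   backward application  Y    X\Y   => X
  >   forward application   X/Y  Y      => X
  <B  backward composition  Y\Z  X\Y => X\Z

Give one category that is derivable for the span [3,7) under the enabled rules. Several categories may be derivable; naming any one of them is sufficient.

[0,7] S   >
  [0,2] S/NP   <
    [0,1] "song" : S
    [1,2] "slowly" : (S/NP)\S
  [2,7] NP   >
    [2,3] "heard" : NP/S
    [3,7] S   <
      [3,5] NP   <
        [3,4] "under" : S
        [4,5] "near" : NP\S
      [5,7] S\NP   <B
        [5,6] "bone" : (PP\S)\NP
        [6,7] "cat" : S\(PP\S)

S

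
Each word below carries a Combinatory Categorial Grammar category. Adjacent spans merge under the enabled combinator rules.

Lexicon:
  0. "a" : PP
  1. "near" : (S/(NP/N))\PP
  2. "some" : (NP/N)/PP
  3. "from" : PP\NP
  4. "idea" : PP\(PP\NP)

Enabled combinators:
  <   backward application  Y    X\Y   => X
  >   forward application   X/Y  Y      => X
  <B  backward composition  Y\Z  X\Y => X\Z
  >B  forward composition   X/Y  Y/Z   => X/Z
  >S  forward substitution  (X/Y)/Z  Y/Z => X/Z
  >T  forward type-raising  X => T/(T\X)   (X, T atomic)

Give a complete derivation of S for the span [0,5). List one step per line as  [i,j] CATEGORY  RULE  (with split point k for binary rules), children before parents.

[0,1] PP  lex  "a"
[1,2] (S/(NP/N))\PP  lex  "near"
[0,2] S/(NP/N)  <  k=1
[2,3] (NP/N)/PP  lex  "some"
[0,3] S/PP  >B  k=2
[3,4] PP\NP  lex  "from"
[4,5] PP\(PP\NP)  lex  "idea"
[3,5] PP  <  k=4
[0,5] S  >  k=3

[0,5] S   >
  [0,3] S/PP   >B
    [0,2] S/(NP/N)   <
      [0,1] "a" : PP
      [1,2] "near" : (S/(NP/N))\PP
    [2,3] "some" : (NP/N)/PP
  [3,5] PP   <
    [3,4] "from" : PP\NP
    [4,5] "idea" : PP\(PP\NP)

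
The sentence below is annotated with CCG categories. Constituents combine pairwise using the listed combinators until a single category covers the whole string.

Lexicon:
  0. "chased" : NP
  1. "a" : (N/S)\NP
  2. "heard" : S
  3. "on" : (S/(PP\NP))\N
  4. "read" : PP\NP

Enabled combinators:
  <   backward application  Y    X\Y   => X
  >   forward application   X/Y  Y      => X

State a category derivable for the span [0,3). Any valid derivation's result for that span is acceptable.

[0,5] S   >
  [0,4] S/(PP\NP)   <
    [0,3] N   >
      [0,2] N/S   <
        [0,1] "chased" : NP
        [1,2] "a" : (N/S)\NP
      [2,3] "heard" : S
    [3,4] "on" : (S/(PP\NP))\N
  [4,5] "read" : PP\NP

N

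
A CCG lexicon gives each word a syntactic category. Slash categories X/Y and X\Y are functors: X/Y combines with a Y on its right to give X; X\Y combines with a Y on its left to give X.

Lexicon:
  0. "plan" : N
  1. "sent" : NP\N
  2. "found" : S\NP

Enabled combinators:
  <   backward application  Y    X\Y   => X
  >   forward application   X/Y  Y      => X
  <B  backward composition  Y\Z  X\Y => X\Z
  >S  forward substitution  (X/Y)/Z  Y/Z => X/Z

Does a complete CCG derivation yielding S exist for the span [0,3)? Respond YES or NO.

YES

[0,3] S   <
  [0,2] NP   <
    [0,1] "plan" : N
    [1,2] "sent" : NP\N
  [2,3] "found" : S\NP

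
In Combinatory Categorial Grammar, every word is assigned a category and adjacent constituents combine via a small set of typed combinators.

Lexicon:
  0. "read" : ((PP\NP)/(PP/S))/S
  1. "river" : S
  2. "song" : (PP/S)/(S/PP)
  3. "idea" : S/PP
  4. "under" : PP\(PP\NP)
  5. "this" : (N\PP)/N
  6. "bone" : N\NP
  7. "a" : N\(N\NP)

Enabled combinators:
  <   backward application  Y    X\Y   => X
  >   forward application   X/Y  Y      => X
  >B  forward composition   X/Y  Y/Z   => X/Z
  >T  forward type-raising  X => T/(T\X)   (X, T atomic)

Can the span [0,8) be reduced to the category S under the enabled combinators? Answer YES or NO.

((PP\NP)/(PP/S))/S S (PP/S)/(S/PP) S/PP PP\(PP\NP) (N\PP)/N N\NP N\(N\NP)
CKY chart[0,8] = {N, N/(N\N), NP/(NP\N), PP/(PP\N), S/(S\N)}; S ∉ chart

NO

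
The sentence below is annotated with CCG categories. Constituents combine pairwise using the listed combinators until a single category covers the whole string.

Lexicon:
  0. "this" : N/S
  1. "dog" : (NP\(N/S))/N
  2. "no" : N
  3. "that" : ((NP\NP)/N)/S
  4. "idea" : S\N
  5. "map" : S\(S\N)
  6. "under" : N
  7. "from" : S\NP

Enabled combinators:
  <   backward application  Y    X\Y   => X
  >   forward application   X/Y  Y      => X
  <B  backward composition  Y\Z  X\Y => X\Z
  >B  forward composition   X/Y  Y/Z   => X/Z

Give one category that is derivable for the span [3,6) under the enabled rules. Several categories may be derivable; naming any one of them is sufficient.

[0,8] S   <
  [0,3] NP   <
    [0,1] "this" : N/S
    [1,3] NP\(N/S)   >
      [1,2] "dog" : (NP\(N/S))/N
      [2,3] "no" : N
  [3,8] S\NP   <B
    [3,7] NP\NP   >
      [3,6] (NP\NP)/N   >
        [3,4] "that" : ((NP\NP)/N)/S
        [4,6] S   <
          [4,5] "idea" : S\N
          [5,6] "map" : S\(S\N)
      [6,7] "under" : N
    [7,8] "from" : S\NP

(NP\NP)/N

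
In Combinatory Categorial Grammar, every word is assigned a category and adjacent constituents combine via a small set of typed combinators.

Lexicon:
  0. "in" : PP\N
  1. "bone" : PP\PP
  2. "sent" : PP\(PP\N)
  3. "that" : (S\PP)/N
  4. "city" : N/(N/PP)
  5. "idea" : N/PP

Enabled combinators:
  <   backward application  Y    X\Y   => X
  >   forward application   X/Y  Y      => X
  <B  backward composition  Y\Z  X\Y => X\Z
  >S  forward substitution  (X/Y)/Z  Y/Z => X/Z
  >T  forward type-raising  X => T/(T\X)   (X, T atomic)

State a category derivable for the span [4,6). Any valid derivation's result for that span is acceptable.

N

[0,6] S   <
  [0,3] PP   <
    [0,2] PP\N   <B
      [0,1] "in" : PP\N
      [1,2] "bone" : PP\PP
    [2,3] "sent" : PP\(PP\N)
  [3,6] S\PP   >
    [3,4] "that" : (S\PP)/N
    [4,6] N   >
      [4,5] "city" : N/(N/PP)
      [5,6] "idea" : N/PP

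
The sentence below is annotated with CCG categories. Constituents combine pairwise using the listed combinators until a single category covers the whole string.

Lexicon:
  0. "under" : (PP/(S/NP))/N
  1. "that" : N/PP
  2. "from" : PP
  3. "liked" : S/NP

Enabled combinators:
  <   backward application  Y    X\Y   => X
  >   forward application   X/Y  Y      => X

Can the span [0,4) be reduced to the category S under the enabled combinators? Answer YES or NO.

NO

(PP/(S/NP))/N N/PP PP S/NP
CKY chart[0,4] = {PP}; S ∉ chart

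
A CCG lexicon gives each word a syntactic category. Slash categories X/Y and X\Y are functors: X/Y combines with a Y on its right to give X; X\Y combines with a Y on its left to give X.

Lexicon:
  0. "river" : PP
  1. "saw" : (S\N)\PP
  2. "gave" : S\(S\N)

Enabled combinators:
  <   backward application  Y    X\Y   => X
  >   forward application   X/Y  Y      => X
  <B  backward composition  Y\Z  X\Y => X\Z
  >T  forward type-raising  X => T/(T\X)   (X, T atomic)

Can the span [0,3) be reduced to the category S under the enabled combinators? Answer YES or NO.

YES

[0,3] S   >
  [0,1] S/(S\PP)   >T
    [0,1] "river" : PP
  [1,3] S\PP   <B
    [1,2] "saw" : (S\N)\PP
    [2,3] "gave" : S\(S\N)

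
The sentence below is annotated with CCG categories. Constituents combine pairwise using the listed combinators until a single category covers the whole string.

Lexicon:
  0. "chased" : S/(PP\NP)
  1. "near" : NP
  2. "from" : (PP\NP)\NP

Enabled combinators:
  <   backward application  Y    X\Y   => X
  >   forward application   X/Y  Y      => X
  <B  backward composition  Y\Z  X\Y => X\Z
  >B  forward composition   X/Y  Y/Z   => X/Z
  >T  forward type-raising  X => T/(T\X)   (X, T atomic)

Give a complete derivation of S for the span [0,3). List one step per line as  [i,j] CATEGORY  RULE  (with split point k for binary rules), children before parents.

[0,1] S/(PP\NP)  lex  "chased"
[1,2] NP  lex  "near"
[2,3] (PP\NP)\NP  lex  "from"
[1,3] PP\NP  <  k=2
[0,3] S  >  k=1

[0,3] S   >
  [0,1] "chased" : S/(PP\NP)
  [1,3] PP\NP   <
    [1,2] "near" : NP
    [2,3] "from" : (PP\NP)\NP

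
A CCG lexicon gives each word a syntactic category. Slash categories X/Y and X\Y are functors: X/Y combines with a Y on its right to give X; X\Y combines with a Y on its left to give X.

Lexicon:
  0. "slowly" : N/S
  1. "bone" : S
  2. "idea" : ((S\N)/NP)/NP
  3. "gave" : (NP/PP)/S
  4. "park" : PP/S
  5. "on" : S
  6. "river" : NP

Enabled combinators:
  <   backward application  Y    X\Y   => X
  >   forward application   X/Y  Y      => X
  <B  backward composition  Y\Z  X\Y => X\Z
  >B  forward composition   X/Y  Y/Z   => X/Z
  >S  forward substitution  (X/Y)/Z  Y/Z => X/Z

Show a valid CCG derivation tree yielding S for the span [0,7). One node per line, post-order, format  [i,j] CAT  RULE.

[0,7] S   <
  [0,2] N   >
    [0,1] "slowly" : N/S
    [1,2] "bone" : S
  [2,7] S\N   >
    [2,6] (S\N)/NP   >
      [2,3] "idea" : ((S\N)/NP)/NP
      [3,6] NP   >
        [3,5] NP/S   >S
          [3,4] "gave" : (NP/PP)/S
          [4,5] "park" : PP/S
        [5,6] "on" : S
    [6,7] "river" : NP

[0,1] N/S  lex  "slowly"
[1,2] S  lex  "bone"
[0,2] N  >  k=1
[2,3] ((S\N)/NP)/NP  lex  "idea"
[3,4] (NP/PP)/S  lex  "gave"
[4,5] PP/S  lex  "park"
[3,5] NP/S  >S  k=4
[5,6] S  lex  "on"
[3,6] NP  >  k=5
[2,6] (S\N)/NP  >  k=3
[6,7] NP  lex  "river"
[2,7] S\N  >  k=6
[0,7] S  <  k=2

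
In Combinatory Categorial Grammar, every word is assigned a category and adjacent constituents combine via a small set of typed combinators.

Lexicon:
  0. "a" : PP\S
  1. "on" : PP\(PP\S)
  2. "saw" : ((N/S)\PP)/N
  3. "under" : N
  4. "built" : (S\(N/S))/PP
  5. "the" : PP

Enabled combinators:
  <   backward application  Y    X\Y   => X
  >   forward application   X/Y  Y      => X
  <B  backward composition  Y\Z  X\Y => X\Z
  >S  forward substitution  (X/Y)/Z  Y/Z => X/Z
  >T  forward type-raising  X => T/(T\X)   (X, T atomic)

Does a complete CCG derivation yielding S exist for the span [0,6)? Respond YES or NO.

[0,6] S   <
  [0,2] PP   <
    [0,1] "a" : PP\S
    [1,2] "on" : PP\(PP\S)
  [2,6] S\PP   <B
    [2,4] (N/S)\PP   >
      [2,3] "saw" : ((N/S)\PP)/N
      [3,4] "under" : N
    [4,6] S\(N/S)   >
      [4,5] "built" : (S\(N/S))/PP
      [5,6] "the" : PP

YES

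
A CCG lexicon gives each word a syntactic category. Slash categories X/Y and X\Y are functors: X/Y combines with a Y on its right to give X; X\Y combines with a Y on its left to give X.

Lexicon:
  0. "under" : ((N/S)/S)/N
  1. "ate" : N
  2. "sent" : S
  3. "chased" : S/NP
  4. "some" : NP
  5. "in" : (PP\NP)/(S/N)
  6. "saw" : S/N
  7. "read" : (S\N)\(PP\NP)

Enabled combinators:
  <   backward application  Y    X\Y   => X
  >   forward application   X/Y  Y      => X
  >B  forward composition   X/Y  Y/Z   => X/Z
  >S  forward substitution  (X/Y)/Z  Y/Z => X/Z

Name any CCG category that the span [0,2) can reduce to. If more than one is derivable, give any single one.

[0,8] S   <
  [0,5] N   >
    [0,3] N/S   >
      [0,2] (N/S)/S   >
        [0,1] "under" : ((N/S)/S)/N
        [1,2] "ate" : N
      [2,3] "sent" : S
    [3,5] S   >
      [3,4] "chased" : S/NP
      [4,5] "some" : NP
  [5,8] S\N   <
    [5,7] PP\NP   >
      [5,6] "in" : (PP\NP)/(S/N)
      [6,7] "saw" : S/N
    [7,8] "read" : (S\N)\(PP\NP)

(N/S)/S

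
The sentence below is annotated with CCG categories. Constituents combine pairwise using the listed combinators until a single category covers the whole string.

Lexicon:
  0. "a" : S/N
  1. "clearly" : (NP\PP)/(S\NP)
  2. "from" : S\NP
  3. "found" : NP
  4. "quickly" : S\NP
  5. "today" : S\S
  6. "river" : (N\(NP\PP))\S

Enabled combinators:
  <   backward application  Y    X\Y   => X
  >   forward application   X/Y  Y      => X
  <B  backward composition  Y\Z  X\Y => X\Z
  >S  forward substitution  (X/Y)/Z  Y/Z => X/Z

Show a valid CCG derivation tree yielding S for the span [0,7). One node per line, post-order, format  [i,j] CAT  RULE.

[0,1] S/N  lex  "a"
[1,2] (NP\PP)/(S\NP)  lex  "clearly"
[2,3] S\NP  lex  "from"
[1,3] NP\PP  >  k=2
[3,4] NP  lex  "found"
[4,5] S\NP  lex  "quickly"
[5,6] S\S  lex  "today"
[4,6] S\NP  <B  k=5
[3,6] S  <  k=4
[6,7] (N\(NP\PP))\S  lex  "river"
[3,7] N\(NP\PP)  <  k=6
[1,7] N  <  k=3
[0,7] S  >  k=1

[0,7] S   >
  [0,1] "a" : S/N
  [1,7] N   <
    [1,3] NP\PP   >
      [1,2] "clearly" : (NP\PP)/(S\NP)
      [2,3] "from" : S\NP
    [3,7] N\(NP\PP)   <
      [3,6] S   <
        [3,4] "found" : NP
        [4,6] S\NP   <B
          [4,5] "quickly" : S\NP
          [5,6] "today" : S\S
      [6,7] "river" : (N\(NP\PP))\S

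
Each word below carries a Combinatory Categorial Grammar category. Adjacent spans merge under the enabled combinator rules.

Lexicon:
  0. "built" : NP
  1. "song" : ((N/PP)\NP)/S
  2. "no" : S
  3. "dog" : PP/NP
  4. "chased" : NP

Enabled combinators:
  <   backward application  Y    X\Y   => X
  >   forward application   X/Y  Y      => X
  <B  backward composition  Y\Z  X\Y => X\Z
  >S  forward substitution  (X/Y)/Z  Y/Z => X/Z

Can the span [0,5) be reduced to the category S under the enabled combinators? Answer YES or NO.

NP ((N/PP)\NP)/S S PP/NP NP
CKY chart[0,5] = {N}; S ∉ chart

NO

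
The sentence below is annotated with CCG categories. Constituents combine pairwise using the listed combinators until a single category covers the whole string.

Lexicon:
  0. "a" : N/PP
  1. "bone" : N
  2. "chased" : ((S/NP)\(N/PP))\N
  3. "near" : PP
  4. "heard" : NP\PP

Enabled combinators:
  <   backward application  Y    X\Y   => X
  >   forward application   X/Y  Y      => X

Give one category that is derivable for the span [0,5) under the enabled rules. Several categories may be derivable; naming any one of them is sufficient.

[0,5] S   >
  [0,3] S/NP   <
    [0,1] "a" : N/PP
    [1,3] (S/NP)\(N/PP)   <
      [1,2] "bone" : N
      [2,3] "chased" : ((S/NP)\(N/PP))\N
  [3,5] NP   <
    [3,4] "near" : PP
    [4,5] "heard" : NP\PP

S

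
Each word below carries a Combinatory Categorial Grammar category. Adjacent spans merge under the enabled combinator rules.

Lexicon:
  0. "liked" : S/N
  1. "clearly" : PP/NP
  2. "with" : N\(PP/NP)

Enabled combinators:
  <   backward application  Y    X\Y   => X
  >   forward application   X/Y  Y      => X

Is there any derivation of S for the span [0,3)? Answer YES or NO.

YES

[0,3] S   >
  [0,1] "liked" : S/N
  [1,3] N   <
    [1,2] "clearly" : PP/NP
    [2,3] "with" : N\(PP/NP)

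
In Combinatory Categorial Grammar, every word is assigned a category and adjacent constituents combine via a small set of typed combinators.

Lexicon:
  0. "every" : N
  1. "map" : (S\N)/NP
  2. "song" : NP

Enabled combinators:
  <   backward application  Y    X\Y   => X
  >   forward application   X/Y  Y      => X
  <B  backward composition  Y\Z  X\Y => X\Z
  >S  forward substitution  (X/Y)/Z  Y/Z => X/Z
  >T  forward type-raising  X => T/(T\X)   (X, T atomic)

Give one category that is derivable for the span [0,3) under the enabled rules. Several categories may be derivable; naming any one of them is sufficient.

S

[0,3] S   >
  [0,1] S/(S\N)   >T
    [0,1] "every" : N
  [1,3] S\N   >
    [1,2] "map" : (S\N)/NP
    [2,3] "song" : NP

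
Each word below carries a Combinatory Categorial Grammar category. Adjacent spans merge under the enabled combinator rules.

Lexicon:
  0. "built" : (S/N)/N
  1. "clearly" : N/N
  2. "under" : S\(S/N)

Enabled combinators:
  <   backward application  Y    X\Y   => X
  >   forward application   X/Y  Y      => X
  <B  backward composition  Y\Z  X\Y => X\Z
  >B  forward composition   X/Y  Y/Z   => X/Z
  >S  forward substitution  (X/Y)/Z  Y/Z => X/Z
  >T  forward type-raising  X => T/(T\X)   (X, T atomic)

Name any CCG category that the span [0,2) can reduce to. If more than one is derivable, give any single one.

S/N

[0,3] S   <
  [0,2] S/N   >S
    [0,1] "built" : (S/N)/N
    [1,2] "clearly" : N/N
  [2,3] "under" : S\(S/N)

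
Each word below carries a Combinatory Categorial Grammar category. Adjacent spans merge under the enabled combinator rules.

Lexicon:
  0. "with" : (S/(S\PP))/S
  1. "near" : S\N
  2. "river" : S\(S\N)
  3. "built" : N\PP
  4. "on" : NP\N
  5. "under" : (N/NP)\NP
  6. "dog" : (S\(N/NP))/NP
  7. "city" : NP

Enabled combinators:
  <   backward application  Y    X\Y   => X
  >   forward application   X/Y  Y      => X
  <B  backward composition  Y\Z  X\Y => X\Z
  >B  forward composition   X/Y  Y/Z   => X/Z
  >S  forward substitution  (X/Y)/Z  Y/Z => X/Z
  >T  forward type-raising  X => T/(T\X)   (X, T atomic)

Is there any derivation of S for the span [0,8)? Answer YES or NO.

[0,8] S   >
  [0,3] S/(S\PP)   >
    [0,1] "with" : (S/(S\PP))/S
    [1,3] S   <
      [1,2] "near" : S\N
      [2,3] "river" : S\(S\N)
  [3,8] S\PP   <B
    [3,5] NP\PP   <B
      [3,4] "built" : N\PP
      [4,5] "on" : NP\N
    [5,8] S\NP   <B
      [5,6] "under" : (N/NP)\NP
      [6,8] S\(N/NP)   >
        [6,7] "dog" : (S\(N/NP))/NP
        [7,8] "city" : NP

YES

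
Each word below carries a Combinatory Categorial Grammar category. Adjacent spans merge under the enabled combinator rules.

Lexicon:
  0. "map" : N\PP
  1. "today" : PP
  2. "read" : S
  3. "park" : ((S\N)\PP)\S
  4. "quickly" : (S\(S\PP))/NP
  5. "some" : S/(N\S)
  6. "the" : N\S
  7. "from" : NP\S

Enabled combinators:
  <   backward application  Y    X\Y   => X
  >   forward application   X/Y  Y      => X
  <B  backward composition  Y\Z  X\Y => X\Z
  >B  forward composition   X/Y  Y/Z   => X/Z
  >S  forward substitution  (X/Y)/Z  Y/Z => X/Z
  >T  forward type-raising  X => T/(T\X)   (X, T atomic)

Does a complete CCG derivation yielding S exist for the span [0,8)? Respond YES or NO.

[0,8] S   <
  [0,4] S\PP   <B
    [0,1] "map" : N\PP
    [1,4] S\N   <
      [1,2] "today" : PP
      [2,4] (S\N)\PP   <
        [2,3] "read" : S
        [3,4] "park" : ((S\N)\PP)\S
  [4,8] S\(S\PP)   >
    [4,5] "quickly" : (S\(S\PP))/NP
    [5,8] NP   <
      [5,7] S   >
        [5,6] "some" : S/(N\S)
        [6,7] "the" : N\S
      [7,8] "from" : NP\S

YES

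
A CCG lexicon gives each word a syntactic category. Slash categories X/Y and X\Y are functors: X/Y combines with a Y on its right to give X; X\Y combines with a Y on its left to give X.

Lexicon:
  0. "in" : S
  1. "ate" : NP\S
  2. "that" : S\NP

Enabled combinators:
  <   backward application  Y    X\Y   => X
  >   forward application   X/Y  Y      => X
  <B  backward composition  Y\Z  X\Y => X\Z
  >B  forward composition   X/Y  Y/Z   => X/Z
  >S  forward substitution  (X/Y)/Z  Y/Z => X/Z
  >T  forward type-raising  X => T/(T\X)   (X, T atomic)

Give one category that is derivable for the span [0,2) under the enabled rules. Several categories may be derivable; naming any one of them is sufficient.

NP

[0,3] S   <
  [0,2] NP   <
    [0,1] "in" : S
    [1,2] "ate" : NP\S
  [2,3] "that" : S\NP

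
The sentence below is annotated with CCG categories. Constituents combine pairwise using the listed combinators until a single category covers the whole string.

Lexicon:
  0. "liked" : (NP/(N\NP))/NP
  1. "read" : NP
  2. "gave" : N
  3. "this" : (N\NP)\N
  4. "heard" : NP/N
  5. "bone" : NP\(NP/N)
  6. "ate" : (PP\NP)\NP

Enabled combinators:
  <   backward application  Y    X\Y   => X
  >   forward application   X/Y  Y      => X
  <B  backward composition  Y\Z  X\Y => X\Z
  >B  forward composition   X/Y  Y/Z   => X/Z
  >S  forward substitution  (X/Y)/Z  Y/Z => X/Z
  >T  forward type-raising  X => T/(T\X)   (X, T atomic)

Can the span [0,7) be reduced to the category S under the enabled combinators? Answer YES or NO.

(NP/(N\NP))/NP NP N (N\NP)\N NP/N NP\(NP/N) (PP\NP)\NP
CKY chart[0,7] = {N/(N\PP), NP/(NP\PP), PP, PP/(PP\PP), S/(S\PP)}; S ∉ chart

NO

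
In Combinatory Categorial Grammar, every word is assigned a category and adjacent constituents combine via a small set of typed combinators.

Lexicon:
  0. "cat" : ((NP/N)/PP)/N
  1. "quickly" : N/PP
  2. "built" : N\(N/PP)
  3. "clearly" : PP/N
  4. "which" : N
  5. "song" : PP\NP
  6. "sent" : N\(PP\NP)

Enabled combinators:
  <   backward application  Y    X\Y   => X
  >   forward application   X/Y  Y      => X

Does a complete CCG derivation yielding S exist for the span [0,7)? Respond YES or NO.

((NP/N)/PP)/N N/PP N\(N/PP) PP/N N PP\NP N\(PP\NP)
CKY chart[0,7] = {NP}; S ∉ chart

NO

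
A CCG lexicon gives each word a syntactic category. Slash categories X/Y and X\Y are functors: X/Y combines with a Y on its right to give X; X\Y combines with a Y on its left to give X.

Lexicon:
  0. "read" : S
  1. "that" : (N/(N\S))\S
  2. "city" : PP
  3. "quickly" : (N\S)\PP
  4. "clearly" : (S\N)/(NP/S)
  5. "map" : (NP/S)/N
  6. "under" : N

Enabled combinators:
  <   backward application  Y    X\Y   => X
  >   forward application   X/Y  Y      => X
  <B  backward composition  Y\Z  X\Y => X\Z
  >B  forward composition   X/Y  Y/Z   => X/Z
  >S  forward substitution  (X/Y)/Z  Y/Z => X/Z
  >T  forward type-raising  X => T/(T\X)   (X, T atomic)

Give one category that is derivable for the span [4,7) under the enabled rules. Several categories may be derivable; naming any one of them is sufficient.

[0,7] S   <
  [0,4] N   >
    [0,2] N/(N\S)   <
      [0,1] "read" : S
      [1,2] "that" : (N/(N\S))\S
    [2,4] N\S   <
      [2,3] "city" : PP
      [3,4] "quickly" : (N\S)\PP
  [4,7] S\N   >
    [4,5] "clearly" : (S\N)/(NP/S)
    [5,7] NP/S   >
      [5,6] "map" : (NP/S)/N
      [6,7] "under" : N

S\N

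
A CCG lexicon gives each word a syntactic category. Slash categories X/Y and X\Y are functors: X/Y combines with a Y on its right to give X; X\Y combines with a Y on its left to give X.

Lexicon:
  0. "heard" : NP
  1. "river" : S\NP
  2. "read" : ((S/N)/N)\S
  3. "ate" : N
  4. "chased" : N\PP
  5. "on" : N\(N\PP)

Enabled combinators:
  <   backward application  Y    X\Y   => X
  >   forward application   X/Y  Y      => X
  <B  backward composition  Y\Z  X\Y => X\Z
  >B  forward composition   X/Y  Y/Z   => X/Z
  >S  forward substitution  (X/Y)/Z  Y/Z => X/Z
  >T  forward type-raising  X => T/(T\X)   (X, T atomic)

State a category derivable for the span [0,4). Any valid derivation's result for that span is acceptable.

S/N

[0,6] S   >
  [0,4] S/N   >
    [0,3] (S/N)/N   <
      [0,2] S   >
        [0,1] S/(S\NP)   >T
          [0,1] "heard" : NP
        [1,2] "river" : S\NP
      [2,3] "read" : ((S/N)/N)\S
    [3,4] "ate" : N
  [4,6] N   <
    [4,5] "chased" : N\PP
    [5,6] "on" : N\(N\PP)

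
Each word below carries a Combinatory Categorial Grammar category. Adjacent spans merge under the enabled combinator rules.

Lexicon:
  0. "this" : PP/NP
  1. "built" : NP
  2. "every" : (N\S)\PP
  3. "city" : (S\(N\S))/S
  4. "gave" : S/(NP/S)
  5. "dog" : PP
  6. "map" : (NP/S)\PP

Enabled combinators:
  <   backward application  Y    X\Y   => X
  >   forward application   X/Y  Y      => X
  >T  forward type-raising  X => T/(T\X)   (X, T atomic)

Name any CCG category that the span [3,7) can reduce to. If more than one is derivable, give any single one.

[0,7] S   <
  [0,3] N\S   <
    [0,2] PP   >
      [0,1] "this" : PP/NP
      [1,2] "built" : NP
    [2,3] "every" : (N\S)\PP
  [3,7] S\(N\S)   >
    [3,4] "city" : (S\(N\S))/S
    [4,7] S   >
      [4,5] "gave" : S/(NP/S)
      [5,7] NP/S   <
        [5,6] "dog" : PP
        [6,7] "map" : (NP/S)\PP

S\(N\S)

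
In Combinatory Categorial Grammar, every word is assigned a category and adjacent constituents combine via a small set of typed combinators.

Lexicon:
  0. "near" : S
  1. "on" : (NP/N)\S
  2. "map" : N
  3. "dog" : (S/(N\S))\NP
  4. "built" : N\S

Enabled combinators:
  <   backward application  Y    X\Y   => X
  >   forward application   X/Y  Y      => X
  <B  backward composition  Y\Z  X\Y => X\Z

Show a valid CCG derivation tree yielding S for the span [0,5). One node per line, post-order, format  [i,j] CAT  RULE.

[0,5] S   >
  [0,4] S/(N\S)   <
    [0,3] NP   >
      [0,2] NP/N   <
        [0,1] "near" : S
        [1,2] "on" : (NP/N)\S
      [2,3] "map" : N
    [3,4] "dog" : (S/(N\S))\NP
  [4,5] "built" : N\S

[0,1] S  lex  "near"
[1,2] (NP/N)\S  lex  "on"
[0,2] NP/N  <  k=1
[2,3] N  lex  "map"
[0,3] NP  >  k=2
[3,4] (S/(N\S))\NP  lex  "dog"
[0,4] S/(N\S)  <  k=3
[4,5] N\S  lex  "built"
[0,5] S  >  k=4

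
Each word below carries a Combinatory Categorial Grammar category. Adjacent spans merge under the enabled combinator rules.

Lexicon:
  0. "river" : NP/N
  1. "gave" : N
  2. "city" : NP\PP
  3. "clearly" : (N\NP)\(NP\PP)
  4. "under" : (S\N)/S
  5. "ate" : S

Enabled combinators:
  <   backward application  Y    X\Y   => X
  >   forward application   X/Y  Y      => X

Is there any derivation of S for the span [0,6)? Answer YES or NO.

[0,6] S   <
  [0,4] N   <
    [0,2] NP   >
      [0,1] "river" : NP/N
      [1,2] "gave" : N
    [2,4] N\NP   <
      [2,3] "city" : NP\PP
      [3,4] "clearly" : (N\NP)\(NP\PP)
  [4,6] S\N   >
    [4,5] "under" : (S\N)/S
    [5,6] "ate" : S

YES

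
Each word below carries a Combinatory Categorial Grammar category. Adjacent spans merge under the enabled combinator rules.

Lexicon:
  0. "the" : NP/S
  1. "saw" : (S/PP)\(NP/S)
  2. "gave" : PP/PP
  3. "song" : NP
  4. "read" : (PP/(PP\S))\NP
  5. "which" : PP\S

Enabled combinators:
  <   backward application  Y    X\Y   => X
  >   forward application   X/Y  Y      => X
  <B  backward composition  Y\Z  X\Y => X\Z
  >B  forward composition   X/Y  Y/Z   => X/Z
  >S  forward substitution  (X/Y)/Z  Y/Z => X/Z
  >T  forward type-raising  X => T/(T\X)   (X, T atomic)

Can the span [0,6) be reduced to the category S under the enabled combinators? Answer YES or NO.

[0,6] S   >
  [0,3] S/PP   >B
    [0,2] S/PP   <
      [0,1] "the" : NP/S
      [1,2] "saw" : (S/PP)\(NP/S)
    [2,3] "gave" : PP/PP
  [3,6] PP   >
    [3,5] PP/(PP\S)   <
      [3,4] "song" : NP
      [4,5] "read" : (PP/(PP\S))\NP
    [5,6] "which" : PP\S

YES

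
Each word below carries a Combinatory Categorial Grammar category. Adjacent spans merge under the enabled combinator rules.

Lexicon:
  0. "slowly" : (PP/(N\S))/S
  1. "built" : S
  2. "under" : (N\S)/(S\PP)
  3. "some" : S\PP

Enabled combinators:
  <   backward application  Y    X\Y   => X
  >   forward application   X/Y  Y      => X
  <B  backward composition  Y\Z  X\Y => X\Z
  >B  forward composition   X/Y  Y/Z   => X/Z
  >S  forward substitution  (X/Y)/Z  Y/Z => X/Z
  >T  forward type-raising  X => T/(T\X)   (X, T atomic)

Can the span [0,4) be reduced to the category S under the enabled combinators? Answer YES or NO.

(PP/(N\S))/S S (N\S)/(S\PP) S\PP
CKY chart[0,4] = {(PP/(N\S))/(S\N), N/(N\PP), NP/(NP\PP), PP, PP/(PP\PP), S/(S\PP)}; S ∉ chart

NO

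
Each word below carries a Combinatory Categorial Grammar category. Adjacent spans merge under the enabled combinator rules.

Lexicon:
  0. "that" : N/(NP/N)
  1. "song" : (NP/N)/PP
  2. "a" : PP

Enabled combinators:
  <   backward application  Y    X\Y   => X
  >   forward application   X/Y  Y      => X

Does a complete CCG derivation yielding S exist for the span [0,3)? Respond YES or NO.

NO

N/(NP/N) (NP/N)/PP PP
CKY chart[0,3] = {N}; S ∉ chart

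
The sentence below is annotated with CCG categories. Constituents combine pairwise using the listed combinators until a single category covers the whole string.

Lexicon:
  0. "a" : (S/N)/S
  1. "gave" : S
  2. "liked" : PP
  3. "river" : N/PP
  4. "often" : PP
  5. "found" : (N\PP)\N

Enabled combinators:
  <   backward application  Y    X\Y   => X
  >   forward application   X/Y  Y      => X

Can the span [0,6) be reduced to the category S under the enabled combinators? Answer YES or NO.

[0,6] S   >
  [0,2] S/N   >
    [0,1] "a" : (S/N)/S
    [1,2] "gave" : S
  [2,6] N   <
    [2,3] "liked" : PP
    [3,6] N\PP   <
      [3,5] N   >
        [3,4] "river" : N/PP
        [4,5] "often" : PP
      [5,6] "found" : (N\PP)\N

YES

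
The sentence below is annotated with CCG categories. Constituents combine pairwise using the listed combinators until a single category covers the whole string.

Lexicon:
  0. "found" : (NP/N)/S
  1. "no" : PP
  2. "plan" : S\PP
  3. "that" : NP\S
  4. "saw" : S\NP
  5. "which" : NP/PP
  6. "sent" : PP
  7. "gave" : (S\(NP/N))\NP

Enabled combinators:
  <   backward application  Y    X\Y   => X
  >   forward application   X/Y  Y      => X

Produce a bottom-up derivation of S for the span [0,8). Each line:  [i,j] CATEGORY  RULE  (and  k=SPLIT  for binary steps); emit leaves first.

[0,8] S   <
  [0,5] NP/N   >
    [0,1] "found" : (NP/N)/S
    [1,5] S   <
      [1,4] NP   <
        [1,3] S   <
          [1,2] "no" : PP
          [2,3] "plan" : S\PP
        [3,4] "that" : NP\S
      [4,5] "saw" : S\NP
  [5,8] S\(NP/N)   <
    [5,7] NP   >
      [5,6] "which" : NP/PP
      [6,7] "sent" : PP
    [7,8] "gave" : (S\(NP/N))\NP

[0,1] (NP/N)/S  lex  "found"
[1,2] PP  lex  "no"
[2,3] S\PP  lex  "plan"
[1,3] S  <  k=2
[3,4] NP\S  lex  "that"
[1,4] NP  <  k=3
[4,5] S\NP  lex  "saw"
[1,5] S  <  k=4
[0,5] NP/N  >  k=1
[5,6] NP/PP  lex  "which"
[6,7] PP  lex  "sent"
[5,7] NP  >  k=6
[7,8] (S\(NP/N))\NP  lex  "gave"
[5,8] S\(NP/N)  <  k=7
[0,8] S  <  k=5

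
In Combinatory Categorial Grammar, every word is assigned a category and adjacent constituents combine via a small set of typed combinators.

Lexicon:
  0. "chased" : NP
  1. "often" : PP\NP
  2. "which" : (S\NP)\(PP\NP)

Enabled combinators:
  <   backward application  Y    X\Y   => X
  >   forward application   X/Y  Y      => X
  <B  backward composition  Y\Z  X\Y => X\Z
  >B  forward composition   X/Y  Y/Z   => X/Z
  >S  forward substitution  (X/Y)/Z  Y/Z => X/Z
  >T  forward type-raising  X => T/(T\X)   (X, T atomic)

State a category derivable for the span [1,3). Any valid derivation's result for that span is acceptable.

[0,3] S   <
  [0,1] "chased" : NP
  [1,3] S\NP   <
    [1,2] "often" : PP\NP
    [2,3] "which" : (S\NP)\(PP\NP)

S\NP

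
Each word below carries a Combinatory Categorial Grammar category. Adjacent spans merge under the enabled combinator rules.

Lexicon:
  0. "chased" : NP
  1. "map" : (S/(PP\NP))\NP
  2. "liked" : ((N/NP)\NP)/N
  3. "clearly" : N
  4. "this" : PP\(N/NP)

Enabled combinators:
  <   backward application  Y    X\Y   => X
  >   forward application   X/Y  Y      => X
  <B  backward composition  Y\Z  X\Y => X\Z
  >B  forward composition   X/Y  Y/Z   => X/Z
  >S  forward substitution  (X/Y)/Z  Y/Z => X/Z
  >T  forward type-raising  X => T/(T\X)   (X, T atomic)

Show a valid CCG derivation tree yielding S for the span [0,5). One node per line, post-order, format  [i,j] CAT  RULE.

[0,1] NP  lex  "chased"
[1,2] (S/(PP\NP))\NP  lex  "map"
[0,2] S/(PP\NP)  <  k=1
[2,3] ((N/NP)\NP)/N  lex  "liked"
[3,4] N  lex  "clearly"
[2,4] (N/NP)\NP  >  k=3
[4,5] PP\(N/NP)  lex  "this"
[2,5] PP\NP  <B  k=4
[0,5] S  >  k=2

[0,5] S   >
  [0,2] S/(PP\NP)   <
    [0,1] "chased" : NP
    [1,2] "map" : (S/(PP\NP))\NP
  [2,5] PP\NP   <B
    [2,4] (N/NP)\NP   >
      [2,3] "liked" : ((N/NP)\NP)/N
      [3,4] "clearly" : N
    [4,5] "this" : PP\(N/NP)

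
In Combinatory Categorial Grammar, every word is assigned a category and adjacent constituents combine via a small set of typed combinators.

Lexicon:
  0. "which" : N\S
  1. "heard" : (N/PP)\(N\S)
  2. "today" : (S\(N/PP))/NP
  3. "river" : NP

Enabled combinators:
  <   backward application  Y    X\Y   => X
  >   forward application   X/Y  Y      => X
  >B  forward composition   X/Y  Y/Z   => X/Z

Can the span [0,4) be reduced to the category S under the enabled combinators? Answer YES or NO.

YES

[0,4] S   <
  [0,2] N/PP   <
    [0,1] "which" : N\S
    [1,2] "heard" : (N/PP)\(N\S)
  [2,4] S\(N/PP)   >
    [2,3] "today" : (S\(N/PP))/NP
    [3,4] "river" : NP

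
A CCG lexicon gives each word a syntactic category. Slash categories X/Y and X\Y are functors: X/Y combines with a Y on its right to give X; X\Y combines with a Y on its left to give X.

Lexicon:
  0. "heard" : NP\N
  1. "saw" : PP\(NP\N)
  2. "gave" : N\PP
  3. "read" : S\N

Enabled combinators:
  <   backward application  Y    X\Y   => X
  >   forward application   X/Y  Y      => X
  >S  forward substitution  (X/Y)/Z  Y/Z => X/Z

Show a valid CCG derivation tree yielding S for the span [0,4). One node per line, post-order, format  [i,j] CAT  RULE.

[0,4] S   <
  [0,3] N   <
    [0,2] PP   <
      [0,1] "heard" : NP\N
      [1,2] "saw" : PP\(NP\N)
    [2,3] "gave" : N\PP
  [3,4] "read" : S\N

[0,1] NP\N  lex  "heard"
[1,2] PP\(NP\N)  lex  "saw"
[0,2] PP  <  k=1
[2,3] N\PP  lex  "gave"
[0,3] N  <  k=2
[3,4] S\N  lex  "read"
[0,4] S  <  k=3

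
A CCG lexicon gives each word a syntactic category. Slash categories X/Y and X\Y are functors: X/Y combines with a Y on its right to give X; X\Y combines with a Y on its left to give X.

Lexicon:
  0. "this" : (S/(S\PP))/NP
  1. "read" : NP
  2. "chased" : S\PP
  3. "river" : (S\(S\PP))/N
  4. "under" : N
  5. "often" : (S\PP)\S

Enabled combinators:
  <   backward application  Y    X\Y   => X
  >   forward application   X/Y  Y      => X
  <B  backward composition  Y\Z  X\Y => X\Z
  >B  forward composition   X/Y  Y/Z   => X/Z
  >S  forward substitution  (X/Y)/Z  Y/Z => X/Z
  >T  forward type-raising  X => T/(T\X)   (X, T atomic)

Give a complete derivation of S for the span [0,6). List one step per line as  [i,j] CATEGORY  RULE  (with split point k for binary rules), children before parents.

[0,6] S   >
  [0,2] S/(S\PP)   >
    [0,1] "this" : (S/(S\PP))/NP
    [1,2] "read" : NP
  [2,6] S\PP   <
    [2,5] S   <
      [2,3] "chased" : S\PP
      [3,5] S\(S\PP)   >
        [3,4] "river" : (S\(S\PP))/N
        [4,5] "under" : N
    [5,6] "often" : (S\PP)\S

[0,1] (S/(S\PP))/NP  lex  "this"
[1,2] NP  lex  "read"
[0,2] S/(S\PP)  >  k=1
[2,3] S\PP  lex  "chased"
[3,4] (S\(S\PP))/N  lex  "river"
[4,5] N  lex  "under"
[3,5] S\(S\PP)  >  k=4
[2,5] S  <  k=3
[5,6] (S\PP)\S  lex  "often"
[2,6] S\PP  <  k=5
[0,6] S  >  k=2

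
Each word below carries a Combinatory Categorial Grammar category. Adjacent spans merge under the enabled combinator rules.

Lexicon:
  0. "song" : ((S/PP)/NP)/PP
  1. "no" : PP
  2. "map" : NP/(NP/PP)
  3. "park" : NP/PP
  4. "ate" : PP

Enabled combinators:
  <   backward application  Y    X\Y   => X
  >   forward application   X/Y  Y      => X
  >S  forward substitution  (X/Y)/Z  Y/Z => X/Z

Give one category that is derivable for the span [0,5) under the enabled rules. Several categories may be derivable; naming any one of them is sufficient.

S

[0,5] S   >
  [0,4] S/PP   >
    [0,2] (S/PP)/NP   >
      [0,1] "song" : ((S/PP)/NP)/PP
      [1,2] "no" : PP
    [2,4] NP   >
      [2,3] "map" : NP/(NP/PP)
      [3,4] "park" : NP/PP
  [4,5] "ate" : PP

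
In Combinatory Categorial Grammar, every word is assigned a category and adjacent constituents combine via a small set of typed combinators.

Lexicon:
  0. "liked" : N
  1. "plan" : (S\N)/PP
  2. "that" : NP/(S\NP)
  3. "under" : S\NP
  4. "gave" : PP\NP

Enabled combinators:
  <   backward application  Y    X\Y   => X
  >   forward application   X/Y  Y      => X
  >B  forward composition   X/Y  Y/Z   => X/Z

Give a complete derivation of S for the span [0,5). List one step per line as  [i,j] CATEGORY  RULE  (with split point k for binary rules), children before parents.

[0,5] S   <
  [0,1] "liked" : N
  [1,5] S\N   >
    [1,2] "plan" : (S\N)/PP
    [2,5] PP   <
      [2,4] NP   >
        [2,3] "that" : NP/(S\NP)
        [3,4] "under" : S\NP
      [4,5] "gave" : PP\NP

[0,1] N  lex  "liked"
[1,2] (S\N)/PP  lex  "plan"
[2,3] NP/(S\NP)  lex  "that"
[3,4] S\NP  lex  "under"
[2,4] NP  >  k=3
[4,5] PP\NP  lex  "gave"
[2,5] PP  <  k=4
[1,5] S\N  >  k=2
[0,5] S  <  k=1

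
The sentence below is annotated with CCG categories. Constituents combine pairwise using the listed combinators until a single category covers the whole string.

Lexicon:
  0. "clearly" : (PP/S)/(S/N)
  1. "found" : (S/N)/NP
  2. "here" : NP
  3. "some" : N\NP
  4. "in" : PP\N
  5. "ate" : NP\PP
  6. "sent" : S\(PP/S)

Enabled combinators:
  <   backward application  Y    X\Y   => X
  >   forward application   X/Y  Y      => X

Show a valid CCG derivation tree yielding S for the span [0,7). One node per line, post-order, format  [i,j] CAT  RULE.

[0,1] (PP/S)/(S/N)  lex  "clearly"
[1,2] (S/N)/NP  lex  "found"
[2,3] NP  lex  "here"
[3,4] N\NP  lex  "some"
[2,4] N  <  k=3
[4,5] PP\N  lex  "in"
[2,5] PP  <  k=4
[5,6] NP\PP  lex  "ate"
[2,6] NP  <  k=5
[1,6] S/N  >  k=2
[0,6] PP/S  >  k=1
[6,7] S\(PP/S)  lex  "sent"
[0,7] S  <  k=6

[0,7] S   <
  [0,6] PP/S   >
    [0,1] "clearly" : (PP/S)/(S/N)
    [1,6] S/N   >
      [1,2] "found" : (S/N)/NP
      [2,6] NP   <
        [2,5] PP   <
          [2,4] N   <
            [2,3] "here" : NP
            [3,4] "some" : N\NP
          [4,5] "in" : PP\N
        [5,6] "ate" : NP\PP
  [6,7] "sent" : S\(PP/S)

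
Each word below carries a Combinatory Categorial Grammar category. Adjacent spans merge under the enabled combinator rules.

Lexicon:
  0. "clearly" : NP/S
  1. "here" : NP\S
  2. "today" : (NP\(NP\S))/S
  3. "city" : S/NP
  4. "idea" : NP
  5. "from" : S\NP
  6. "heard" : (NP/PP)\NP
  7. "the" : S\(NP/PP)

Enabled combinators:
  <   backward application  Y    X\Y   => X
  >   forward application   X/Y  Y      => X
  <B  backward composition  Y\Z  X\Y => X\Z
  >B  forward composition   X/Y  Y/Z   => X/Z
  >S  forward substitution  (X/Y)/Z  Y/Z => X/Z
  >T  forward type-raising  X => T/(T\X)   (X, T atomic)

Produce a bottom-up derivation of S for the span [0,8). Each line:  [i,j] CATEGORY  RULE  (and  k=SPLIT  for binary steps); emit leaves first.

[0,1] NP/S  lex  "clearly"
[1,2] NP\S  lex  "here"
[2,3] (NP\(NP\S))/S  lex  "today"
[3,4] S/NP  lex  "city"
[4,5] NP  lex  "idea"
[3,5] S  >  k=4
[2,5] NP\(NP\S)  >  k=3
[1,5] NP  <  k=2
[5,6] S\NP  lex  "from"
[1,6] S  <  k=5
[0,6] NP  >  k=1
[6,7] (NP/PP)\NP  lex  "heard"
[7,8] S\(NP/PP)  lex  "the"
[6,8] S\NP  <B  k=7
[0,8] S  <  k=6

[0,8] S   <
  [0,6] NP   >
    [0,1] "clearly" : NP/S
    [1,6] S   <
      [1,5] NP   <
        [1,2] "here" : NP\S
        [2,5] NP\(NP\S)   >
          [2,3] "today" : (NP\(NP\S))/S
          [3,5] S   >
            [3,4] "city" : S/NP
            [4,5] "idea" : NP
      [5,6] "from" : S\NP
  [6,8] S\NP   <B
    [6,7] "heard" : (NP/PP)\NP
    [7,8] "the" : S\(NP/PP)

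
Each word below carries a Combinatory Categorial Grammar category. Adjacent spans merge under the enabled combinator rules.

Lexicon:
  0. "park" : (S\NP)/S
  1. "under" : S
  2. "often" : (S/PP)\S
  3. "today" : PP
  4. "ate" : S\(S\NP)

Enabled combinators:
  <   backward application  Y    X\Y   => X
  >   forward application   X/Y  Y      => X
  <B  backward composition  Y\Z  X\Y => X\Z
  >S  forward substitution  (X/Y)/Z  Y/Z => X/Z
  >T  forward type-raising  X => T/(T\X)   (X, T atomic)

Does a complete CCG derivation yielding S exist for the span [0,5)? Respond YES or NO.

YES

[0,5] S   <
  [0,4] S\NP   >
    [0,1] "park" : (S\NP)/S
    [1,4] S   >
      [1,3] S/PP   <
        [1,2] "under" : S
        [2,3] "often" : (S/PP)\S
      [3,4] "today" : PP
  [4,5] "ate" : S\(S\NP)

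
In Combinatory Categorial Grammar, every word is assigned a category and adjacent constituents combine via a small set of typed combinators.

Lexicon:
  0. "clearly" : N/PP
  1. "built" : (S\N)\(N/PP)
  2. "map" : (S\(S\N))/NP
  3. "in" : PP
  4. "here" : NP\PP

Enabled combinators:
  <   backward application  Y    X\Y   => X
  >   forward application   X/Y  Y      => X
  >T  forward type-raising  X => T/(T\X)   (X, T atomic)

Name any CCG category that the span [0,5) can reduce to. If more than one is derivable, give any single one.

S

[0,5] S   <
  [0,2] S\N   <
    [0,1] "clearly" : N/PP
    [1,2] "built" : (S\N)\(N/PP)
  [2,5] S\(S\N)   >
    [2,3] "map" : (S\(S\N))/NP
    [3,5] NP   >
      [3,4] NP/(NP\PP)   >T
        [3,4] "in" : PP
      [4,5] "here" : NP\PP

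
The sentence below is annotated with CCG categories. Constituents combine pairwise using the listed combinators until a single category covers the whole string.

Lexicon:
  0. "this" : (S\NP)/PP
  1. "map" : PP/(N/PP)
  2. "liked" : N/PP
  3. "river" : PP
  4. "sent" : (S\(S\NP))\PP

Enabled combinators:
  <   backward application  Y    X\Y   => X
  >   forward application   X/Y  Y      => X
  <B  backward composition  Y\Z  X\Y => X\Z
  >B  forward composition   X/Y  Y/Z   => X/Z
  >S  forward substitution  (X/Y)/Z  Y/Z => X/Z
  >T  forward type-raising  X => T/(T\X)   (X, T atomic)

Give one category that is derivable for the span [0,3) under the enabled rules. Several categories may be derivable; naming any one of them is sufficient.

S\NP

[0,5] S   <
  [0,3] S\NP   >
    [0,1] "this" : (S\NP)/PP
    [1,3] PP   >
      [1,2] "map" : PP/(N/PP)
      [2,3] "liked" : N/PP
  [3,5] S\(S\NP)   <
    [3,4] "river" : PP
    [4,5] "sent" : (S\(S\NP))\PP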